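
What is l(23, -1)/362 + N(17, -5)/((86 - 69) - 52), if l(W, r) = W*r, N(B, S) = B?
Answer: -6959/12670 ≈ -0.54925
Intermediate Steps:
l(23, -1)/362 + N(17, -5)/((86 - 69) - 52) = (23*(-1))/362 + 17/((86 - 69) - 52) = -23*1/362 + 17/(17 - 52) = -23/362 + 17/(-35) = -23/362 + 17*(-1/35) = -23/362 - 17/35 = -6959/12670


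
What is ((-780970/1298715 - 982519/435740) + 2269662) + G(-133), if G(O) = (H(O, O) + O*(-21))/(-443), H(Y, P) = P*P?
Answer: 113795948624405262469/50138923765260 ≈ 2.2696e+6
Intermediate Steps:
H(Y, P) = P²
G(O) = -O²/443 + 21*O/443 (G(O) = (O² + O*(-21))/(-443) = (O² - 21*O)*(-1/443) = -O²/443 + 21*O/443)
((-780970/1298715 - 982519/435740) + 2269662) + G(-133) = ((-780970/1298715 - 982519/435740) + 2269662) + (1/443)*(-133)*(21 - 1*(-133)) = ((-780970*1/1298715 - 982519*1/435740) + 2269662) + (1/443)*(-133)*(21 + 133) = ((-156194/259743 - 982519/435740) + 2269662) + (1/443)*(-133)*154 = (-323262406177/113180414820 + 2269662) - 20482/443 = 256880963398784663/113180414820 - 20482/443 = 113795948624405262469/50138923765260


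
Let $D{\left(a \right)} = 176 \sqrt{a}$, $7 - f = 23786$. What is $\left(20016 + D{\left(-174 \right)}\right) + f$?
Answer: $-3763 + 176 i \sqrt{174} \approx -3763.0 + 2321.6 i$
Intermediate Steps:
$f = -23779$ ($f = 7 - 23786 = -23779$)
$\left(20016 + D{\left(-174 \right)}\right) + f = \left(20016 + 176 \sqrt{-174}\right) - 23779 = \left(20016 + 176 i \sqrt{174}\right) - 23779 = -3763 + 176 i \sqrt{174}$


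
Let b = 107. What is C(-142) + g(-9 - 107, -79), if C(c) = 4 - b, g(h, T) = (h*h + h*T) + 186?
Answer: 22703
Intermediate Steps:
g(h, T) = 186 + h**2 + T*h (g(h, T) = (h**2 + T*h) + 186 = 186 + h**2 + T*h)
C(c) = -103 (C(c) = 4 - 1*107 = 4 - 107 = -103)
C(-142) + g(-9 - 107, -79) = -103 + (186 + (-9 - 107)**2 - 79*(-9 - 107)) = -103 + (186 + (-116)**2 - 79*(-116)) = -103 + (186 + 13456 + 9164) = -103 + 22806 = 22703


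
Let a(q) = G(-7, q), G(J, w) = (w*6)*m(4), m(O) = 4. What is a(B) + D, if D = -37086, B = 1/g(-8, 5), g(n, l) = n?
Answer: -37089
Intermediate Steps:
B = -1/8 (B = 1/(-8) = -1/8 ≈ -0.12500)
G(J, w) = 24*w (G(J, w) = (w*6)*4 = (6*w)*4 = 24*w)
a(q) = 24*q
a(B) + D = 24*(-1/8) - 37086 = -3 - 37086 = -37089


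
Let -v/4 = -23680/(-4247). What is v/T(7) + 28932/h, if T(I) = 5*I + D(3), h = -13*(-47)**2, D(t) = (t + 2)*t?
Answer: -886378444/609805495 ≈ -1.4535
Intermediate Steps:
D(t) = t*(2 + t) (D(t) = (2 + t)*t = t*(2 + t))
v = -94720/4247 (v = -(-94720)/(-4247) = -(-94720)*(-1)/4247 = -4*23680/4247 = -94720/4247 ≈ -22.303)
h = -28717 (h = -13*2209 = -28717)
T(I) = 15 + 5*I (T(I) = 5*I + 3*(2 + 3) = 5*I + 3*5 = 5*I + 15 = 15 + 5*I)
v/T(7) + 28932/h = -94720/(4247*(15 + 5*7)) + 28932/(-28717) = -94720/(4247*(15 + 35)) + 28932*(-1/28717) = -94720/4247/50 - 28932/28717 = -94720/4247*1/50 - 28932/28717 = -9472/21235 - 28932/28717 = -886378444/609805495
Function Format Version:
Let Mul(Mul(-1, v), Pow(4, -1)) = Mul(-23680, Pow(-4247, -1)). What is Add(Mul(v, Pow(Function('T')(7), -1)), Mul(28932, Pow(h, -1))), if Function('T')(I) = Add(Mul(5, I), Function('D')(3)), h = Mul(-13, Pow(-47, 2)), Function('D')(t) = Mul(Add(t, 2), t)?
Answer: Rational(-886378444, 609805495) ≈ -1.4535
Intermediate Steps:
Function('D')(t) = Mul(t, Add(2, t)) (Function('D')(t) = Mul(Add(2, t), t) = Mul(t, Add(2, t)))
v = Rational(-94720, 4247) (v = Mul(-4, Mul(-23680, Pow(-4247, -1))) = Mul(-4, Mul(-23680, Rational(-1, 4247))) = Mul(-4, Rational(23680, 4247)) = Rational(-94720, 4247) ≈ -22.303)
h = -28717 (h = Mul(-13, 2209) = -28717)
Function('T')(I) = Add(15, Mul(5, I)) (Function('T')(I) = Add(Mul(5, I), Mul(3, Add(2, 3))) = Add(Mul(5, I), Mul(3, 5)) = Add(Mul(5, I), 15) = Add(15, Mul(5, I)))
Add(Mul(v, Pow(Function('T')(7), -1)), Mul(28932, Pow(h, -1))) = Add(Mul(Rational(-94720, 4247), Pow(Add(15, Mul(5, 7)), -1)), Mul(28932, Pow(-28717, -1))) = Add(Mul(Rational(-94720, 4247), Pow(Add(15, 35), -1)), Mul(28932, Rational(-1, 28717))) = Add(Mul(Rational(-94720, 4247), Pow(50, -1)), Rational(-28932, 28717)) = Add(Mul(Rational(-94720, 4247), Rational(1, 50)), Rational(-28932, 28717)) = Add(Rational(-9472, 21235), Rational(-28932, 28717)) = Rational(-886378444, 609805495)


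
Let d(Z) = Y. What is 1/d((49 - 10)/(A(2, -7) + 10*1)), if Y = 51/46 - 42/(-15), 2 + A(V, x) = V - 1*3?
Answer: 230/899 ≈ 0.25584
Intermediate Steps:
A(V, x) = -5 + V (A(V, x) = -2 + (V - 1*3) = -2 + (V - 3) = -2 + (-3 + V) = -5 + V)
Y = 899/230 (Y = 51*(1/46) - 42*(-1/15) = 51/46 + 14/5 = 899/230 ≈ 3.9087)
d(Z) = 899/230
1/d((49 - 10)/(A(2, -7) + 10*1)) = 1/(899/230) = 230/899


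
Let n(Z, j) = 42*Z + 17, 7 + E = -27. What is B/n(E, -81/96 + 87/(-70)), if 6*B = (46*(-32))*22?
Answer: 16192/4233 ≈ 3.8252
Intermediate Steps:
E = -34 (E = -7 - 27 = -34)
B = -16192/3 (B = ((46*(-32))*22)/6 = (-1472*22)/6 = (⅙)*(-32384) = -16192/3 ≈ -5397.3)
n(Z, j) = 17 + 42*Z
B/n(E, -81/96 + 87/(-70)) = -16192/(3*(17 + 42*(-34))) = -16192/(3*(17 - 1428)) = -16192/3/(-1411) = -16192/3*(-1/1411) = 16192/4233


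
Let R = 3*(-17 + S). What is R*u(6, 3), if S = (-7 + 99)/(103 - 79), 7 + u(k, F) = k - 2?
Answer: 237/2 ≈ 118.50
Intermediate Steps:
u(k, F) = -9 + k (u(k, F) = -7 + (k - 2) = -7 + (-2 + k) = -9 + k)
S = 23/6 (S = 92/24 = 92*(1/24) = 23/6 ≈ 3.8333)
R = -79/2 (R = 3*(-17 + 23/6) = 3*(-79/6) = -79/2 ≈ -39.500)
R*u(6, 3) = -79*(-9 + 6)/2 = -79/2*(-3) = 237/2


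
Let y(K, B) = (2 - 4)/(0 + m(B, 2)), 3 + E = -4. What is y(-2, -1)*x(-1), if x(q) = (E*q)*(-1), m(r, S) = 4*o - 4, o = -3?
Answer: -7/8 ≈ -0.87500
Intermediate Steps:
E = -7 (E = -3 - 4 = -7)
m(r, S) = -16 (m(r, S) = 4*(-3) - 4 = -12 - 4 = -16)
x(q) = 7*q (x(q) = -7*q*(-1) = 7*q)
y(K, B) = ⅛ (y(K, B) = (2 - 4)/(0 - 16) = -2/(-16) = -2*(-1/16) = ⅛)
y(-2, -1)*x(-1) = (7*(-1))/8 = (⅛)*(-7) = -7/8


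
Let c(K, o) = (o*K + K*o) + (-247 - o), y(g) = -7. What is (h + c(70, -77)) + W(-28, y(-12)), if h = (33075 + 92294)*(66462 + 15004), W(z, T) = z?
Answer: 10213299976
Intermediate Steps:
c(K, o) = -247 - o + 2*K*o (c(K, o) = (K*o + K*o) + (-247 - o) = 2*K*o + (-247 - o) = -247 - o + 2*K*o)
h = 10213310954 (h = 125369*81466 = 10213310954)
(h + c(70, -77)) + W(-28, y(-12)) = (10213310954 + (-247 - 1*(-77) + 2*70*(-77))) - 28 = (10213310954 + (-247 + 77 - 10780)) - 28 = (10213310954 - 10950) - 28 = 10213300004 - 28 = 10213299976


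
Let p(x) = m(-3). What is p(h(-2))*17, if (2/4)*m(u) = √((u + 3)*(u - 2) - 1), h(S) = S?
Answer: 34*I ≈ 34.0*I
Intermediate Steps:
m(u) = 2*√(-1 + (-2 + u)*(3 + u)) (m(u) = 2*√((u + 3)*(u - 2) - 1) = 2*√((3 + u)*(-2 + u) - 1) = 2*√((-2 + u)*(3 + u) - 1) = 2*√(-1 + (-2 + u)*(3 + u)))
p(x) = 2*I (p(x) = 2*√(-7 - 3 + (-3)²) = 2*√(-7 - 3 + 9) = 2*√(-1) = 2*I)
p(h(-2))*17 = (2*I)*17 = 34*I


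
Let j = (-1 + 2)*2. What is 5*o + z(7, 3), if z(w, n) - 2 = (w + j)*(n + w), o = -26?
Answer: -38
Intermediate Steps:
j = 2 (j = 1*2 = 2)
z(w, n) = 2 + (2 + w)*(n + w) (z(w, n) = 2 + (w + 2)*(n + w) = 2 + (2 + w)*(n + w))
5*o + z(7, 3) = 5*(-26) + (2 + 7² + 2*3 + 2*7 + 3*7) = -130 + (2 + 49 + 6 + 14 + 21) = -130 + 92 = -38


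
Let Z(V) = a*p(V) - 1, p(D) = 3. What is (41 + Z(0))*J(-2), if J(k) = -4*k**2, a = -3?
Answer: -496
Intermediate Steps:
Z(V) = -10 (Z(V) = -3*3 - 1 = -9 - 1 = -10)
(41 + Z(0))*J(-2) = (41 - 10)*(-4*(-2)**2) = 31*(-4*4) = 31*(-16) = -496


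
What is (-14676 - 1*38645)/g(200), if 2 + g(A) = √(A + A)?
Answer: -53321/18 ≈ -2962.3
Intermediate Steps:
g(A) = -2 + √2*√A (g(A) = -2 + √(A + A) = -2 + √(2*A) = -2 + √2*√A)
(-14676 - 1*38645)/g(200) = (-14676 - 1*38645)/(-2 + √2*√200) = (-14676 - 38645)/(-2 + √2*(10*√2)) = -53321/(-2 + 20) = -53321/18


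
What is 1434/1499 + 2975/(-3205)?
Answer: 27289/960859 ≈ 0.028401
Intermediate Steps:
1434/1499 + 2975/(-3205) = 1434*(1/1499) + 2975*(-1/3205) = 1434/1499 - 595/641 = 27289/960859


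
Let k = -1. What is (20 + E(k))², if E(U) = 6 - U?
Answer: 729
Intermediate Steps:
(20 + E(k))² = (20 + (6 - 1*(-1)))² = (20 + (6 + 1))² = (20 + 7)² = 27² = 729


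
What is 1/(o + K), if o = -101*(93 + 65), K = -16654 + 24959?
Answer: -1/7653 ≈ -0.00013067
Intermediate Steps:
K = 8305
o = -15958 (o = -101*158 = -15958)
1/(o + K) = 1/(-15958 + 8305) = 1/(-7653) = -1/7653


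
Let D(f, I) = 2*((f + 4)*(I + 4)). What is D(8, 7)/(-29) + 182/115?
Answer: -25082/3335 ≈ -7.5208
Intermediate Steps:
D(f, I) = 2*(4 + I)*(4 + f) (D(f, I) = 2*((4 + f)*(4 + I)) = 2*((4 + I)*(4 + f)) = 2*(4 + I)*(4 + f))
D(8, 7)/(-29) + 182/115 = (32 + 8*7 + 8*8 + 2*7*8)/(-29) + 182/115 = (32 + 56 + 64 + 112)*(-1/29) + 182*(1/115) = 264*(-1/29) + 182/115 = -264/29 + 182/115 = -25082/3335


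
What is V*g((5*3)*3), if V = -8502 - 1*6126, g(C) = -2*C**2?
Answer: 59243400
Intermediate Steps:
V = -14628 (V = -8502 - 6126 = -14628)
V*g((5*3)*3) = -(-29256)*((5*3)*3)**2 = -(-29256)*(15*3)**2 = -(-29256)*45**2 = -(-29256)*2025 = -14628*(-4050) = 59243400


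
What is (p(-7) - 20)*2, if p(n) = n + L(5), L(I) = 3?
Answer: -48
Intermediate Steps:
p(n) = 3 + n (p(n) = n + 3 = 3 + n)
(p(-7) - 20)*2 = ((3 - 7) - 20)*2 = (-4 - 20)*2 = -24*2 = -48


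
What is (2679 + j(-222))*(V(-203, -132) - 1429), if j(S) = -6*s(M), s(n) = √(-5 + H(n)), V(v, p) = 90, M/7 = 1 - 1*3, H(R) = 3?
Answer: -3587181 + 8034*I*√2 ≈ -3.5872e+6 + 11362.0*I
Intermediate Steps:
M = -14 (M = 7*(1 - 1*3) = 7*(1 - 3) = 7*(-2) = -14)
s(n) = I*√2 (s(n) = √(-5 + 3) = √(-2) = I*√2)
j(S) = -6*I*√2
(2679 + j(-222))*(V(-203, -132) - 1429) = (2679 - 6*I*√2)*(90 - 1429) = (2679 - 6*I*√2)*(-1339) = -3587181 + 8034*I*√2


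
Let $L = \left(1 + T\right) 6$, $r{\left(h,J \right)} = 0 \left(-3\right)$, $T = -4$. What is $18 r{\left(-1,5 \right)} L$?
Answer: $0$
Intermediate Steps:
$r{\left(h,J \right)} = 0$
$L = -18$ ($L = \left(1 - 4\right) 6 = \left(-3\right) 6 = -18$)
$18 r{\left(-1,5 \right)} L = 18 \cdot 0 \left(-18\right) = 0 \left(-18\right) = 0$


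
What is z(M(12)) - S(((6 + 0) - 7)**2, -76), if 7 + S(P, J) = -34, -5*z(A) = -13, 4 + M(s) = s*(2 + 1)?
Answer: 218/5 ≈ 43.600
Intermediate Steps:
M(s) = -4 + 3*s (M(s) = -4 + s*(2 + 1) = -4 + s*3 = -4 + 3*s)
z(A) = 13/5 (z(A) = -1/5*(-13) = 13/5)
S(P, J) = -41 (S(P, J) = -7 - 34 = -41)
z(M(12)) - S(((6 + 0) - 7)**2, -76) = 13/5 - 1*(-41) = 13/5 + 41 = 218/5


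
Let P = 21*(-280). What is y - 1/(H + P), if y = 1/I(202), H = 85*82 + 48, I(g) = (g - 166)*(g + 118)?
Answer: -5191/6554880 ≈ -0.00079193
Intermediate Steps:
I(g) = (-166 + g)*(118 + g)
H = 7018 (H = 6970 + 48 = 7018)
P = -5880
y = 1/11520 (y = 1/(-19588 + 202² - 48*202) = 1/(-19588 + 40804 - 9696) = 1/11520 ≈ 8.6806e-5)
y - 1/(H + P) = 1/11520 - 1/(7018 - 5880) = 1/11520 - 1/1138 = -5191/6554880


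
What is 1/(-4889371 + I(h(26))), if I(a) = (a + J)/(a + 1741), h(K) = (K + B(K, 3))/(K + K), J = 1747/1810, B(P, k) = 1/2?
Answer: -163910885/801421127564526 ≈ -2.0453e-7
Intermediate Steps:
B(P, k) = 1/2
J = 1747/1810 (J = 1747*(1/1810) = 1747/1810 ≈ 0.96519)
h(K) = (1/2 + K)/(2*K) (h(K) = (K + 1/2)/(K + K) = (1/2 + K)/((2*K)) = (1/2 + K)*(1/(2*K)) = (1/2 + K)/(2*K))
I(a) = (1747/1810 + a)/(1741 + a) (I(a) = (a + 1747/1810)/(a + 1741) = (1747/1810 + a)/(1741 + a))
1/(-4889371 + I(h(26))) = 1/(-4889371 + (1747/1810 + (1/4)*(1 + 2*26)/26)/(1741 + (1/4)*(1 + 2*26)/26)) = 1/(-4889371 + (1747/1810 + (1/4)*(1/26)*(1 + 52))/(1741 + (1/4)*(1/26)*(1 + 52))) = 1/(-4889371 + (1747/1810 + (1/4)*(1/26)*53)/(1741 + (1/4)*(1/26)*53)) = 1/(-4889371 + (1747/1810 + 53/104)/(1741 + 53/104)) = 1/(-4889371 + (138809/94120)/(181117/104)) = 1/(-4889371 + (104/181117)*(138809/94120)) = 1/(-4889371 + 138809/163910885) = 1/(-801421127564526/163910885) = -163910885/801421127564526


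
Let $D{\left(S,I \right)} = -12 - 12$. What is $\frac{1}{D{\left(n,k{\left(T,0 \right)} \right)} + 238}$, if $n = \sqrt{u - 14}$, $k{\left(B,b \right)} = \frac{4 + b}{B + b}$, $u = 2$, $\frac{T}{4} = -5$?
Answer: $\frac{1}{214} \approx 0.0046729$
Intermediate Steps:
$T = -20$ ($T = 4 \left(-5\right) = -20$)
$k{\left(B,b \right)} = \frac{4 + b}{B + b}$
$n = 2 i \sqrt{3}$ ($n = \sqrt{2 - 14} = \sqrt{-12} = 2 i \sqrt{3} \approx 3.4641 i$)
$D{\left(S,I \right)} = -24$
$\frac{1}{D{\left(n,k{\left(T,0 \right)} \right)} + 238} = \frac{1}{-24 + 238} = \frac{1}{214}$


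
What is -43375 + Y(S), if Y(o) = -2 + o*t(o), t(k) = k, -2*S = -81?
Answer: -166947/4 ≈ -41737.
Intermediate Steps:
S = 81/2 (S = -1/2*(-81) = 81/2 ≈ 40.500)
Y(o) = -2 + o**2 (Y(o) = -2 + o*o = -2 + o**2)
-43375 + Y(S) = -43375 + (-2 + (81/2)**2) = -43375 + (-2 + 6561/4) = -43375 + 6553/4 = -166947/4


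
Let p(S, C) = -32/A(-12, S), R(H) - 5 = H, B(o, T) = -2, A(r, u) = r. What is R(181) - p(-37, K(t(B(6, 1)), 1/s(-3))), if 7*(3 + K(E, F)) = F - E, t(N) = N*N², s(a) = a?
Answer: 550/3 ≈ 183.33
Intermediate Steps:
t(N) = N³
R(H) = 5 + H
K(E, F) = -3 - E/7 + F/7 (K(E, F) = -3 + (F - E)/7 = -3 + (-E/7 + F/7) = -3 - E/7 + F/7)
p(S, C) = 8/3 (p(S, C) = -32/(-12) = -32*(-1/12) = 8/3)
R(181) - p(-37, K(t(B(6, 1)), 1/s(-3))) = (5 + 181) - 1*8/3 = 186 - 8/3 = 550/3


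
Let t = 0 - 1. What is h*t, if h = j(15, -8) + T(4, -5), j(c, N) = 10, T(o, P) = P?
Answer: -5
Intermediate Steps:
t = -1
h = 5 (h = 10 - 5 = 5)
h*t = 5*(-1) = -5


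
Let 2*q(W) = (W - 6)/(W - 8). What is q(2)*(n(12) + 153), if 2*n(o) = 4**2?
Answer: 161/3 ≈ 53.667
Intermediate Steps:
n(o) = 8 (n(o) = (1/2)*4**2 = (1/2)*16 = 8)
q(W) = (-6 + W)/(2*(-8 + W)) (q(W) = ((W - 6)/(W - 8))/2 = ((-6 + W)/(-8 + W))/2 = (-6 + W)/(2*(-8 + W)))
q(2)*(n(12) + 153) = ((-6 + 2)/(2*(-8 + 2)))*(8 + 153) = ((1/2)*(-4)/(-6))*161 = ((1/2)*(-1/6)*(-4))*161 = (1/3)*161 = 161/3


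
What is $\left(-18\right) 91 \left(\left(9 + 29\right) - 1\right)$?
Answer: $-60606$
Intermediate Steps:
$\left(-18\right) 91 \left(\left(9 + 29\right) - 1\right) = - 1638 \left(38 - 1\right) = \left(-1638\right) 37 = -60606$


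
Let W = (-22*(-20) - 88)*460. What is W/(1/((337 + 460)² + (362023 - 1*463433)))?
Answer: 86432734080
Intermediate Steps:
W = 161920 (W = (440 - 88)*460 = 352*460 = 161920)
W/(1/((337 + 460)² + (362023 - 1*463433))) = 161920/(1/((337 + 460)² + (362023 - 1*463433))) = 161920/(1/(797² + (362023 - 463433))) = 161920/(1/(635209 - 101410)) = 161920/(1/533799) = 161920*533799 = 86432734080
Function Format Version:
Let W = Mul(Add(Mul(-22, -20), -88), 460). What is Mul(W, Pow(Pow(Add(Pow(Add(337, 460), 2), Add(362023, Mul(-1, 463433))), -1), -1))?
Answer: 86432734080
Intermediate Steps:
W = 161920 (W = Mul(Add(440, -88), 460) = Mul(352, 460) = 161920)
Mul(W, Pow(Pow(Add(Pow(Add(337, 460), 2), Add(362023, Mul(-1, 463433))), -1), -1)) = Mul(161920, Pow(Pow(Add(Pow(Add(337, 460), 2), Add(362023, Mul(-1, 463433))), -1), -1)) = Mul(161920, Pow(Pow(Add(Pow(797, 2), Add(362023, -463433)), -1), -1)) = Mul(161920, Pow(Pow(Add(635209, -101410), -1), -1)) = Mul(161920, Pow(Pow(533799, -1), -1)) = Mul(161920, Pow(Rational(1, 533799), -1)) = Mul(161920, 533799) = 86432734080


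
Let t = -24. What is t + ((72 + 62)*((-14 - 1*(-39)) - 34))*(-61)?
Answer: 73542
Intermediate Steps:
t + ((72 + 62)*((-14 - 1*(-39)) - 34))*(-61) = -24 + ((72 + 62)*((-14 - 1*(-39)) - 34))*(-61) = -24 + (134*((-14 + 39) - 34))*(-61) = -24 + (134*(25 - 34))*(-61) = -24 + (134*(-9))*(-61) = -24 - 1206*(-61) = -24 + 73566 = 73542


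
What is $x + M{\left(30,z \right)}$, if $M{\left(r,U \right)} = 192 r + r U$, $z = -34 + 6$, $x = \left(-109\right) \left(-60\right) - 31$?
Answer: $11429$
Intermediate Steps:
$x = 6509$ ($x = 6540 - 31 = 6509$)
$z = -28$
$M{\left(r,U \right)} = 192 r + U r$
$x + M{\left(30,z \right)} = 6509 + 30 \left(192 - 28\right) = 6509 + 30 \cdot 164 = 6509 + 4920 = 11429$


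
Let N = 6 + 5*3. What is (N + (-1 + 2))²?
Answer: 484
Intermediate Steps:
N = 21 (N = 6 + 15 = 21)
(N + (-1 + 2))² = (21 + (-1 + 2))² = (21 + 1)² = 22² = 484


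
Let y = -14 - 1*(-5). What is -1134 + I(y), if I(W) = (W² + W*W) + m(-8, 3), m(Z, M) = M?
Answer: -969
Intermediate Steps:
y = -9 (y = -14 + 5 = -9)
I(W) = 3 + 2*W² (I(W) = (W² + W*W) + 3 = (W² + W²) + 3 = 2*W² + 3 = 3 + 2*W²)
-1134 + I(y) = -1134 + (3 + 2*(-9)²) = -1134 + (3 + 2*81) = -1134 + (3 + 162) = -1134 + 165 = -969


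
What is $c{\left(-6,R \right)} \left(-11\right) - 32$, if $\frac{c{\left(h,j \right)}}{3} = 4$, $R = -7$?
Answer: $-164$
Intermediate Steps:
$c{\left(h,j \right)} = 12$ ($c{\left(h,j \right)} = 3 \cdot 4 = 12$)
$c{\left(-6,R \right)} \left(-11\right) - 32 = 12 \left(-11\right) - 32 = -132 - 32 = -164$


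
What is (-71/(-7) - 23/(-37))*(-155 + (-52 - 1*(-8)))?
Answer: -554812/259 ≈ -2142.1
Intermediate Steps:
(-71/(-7) - 23/(-37))*(-155 + (-52 - 1*(-8))) = (-71*(-⅐) - 23*(-1/37))*(-155 + (-52 + 8)) = (71/7 + 23/37)*(-155 - 44) = (2788/259)*(-199) = -554812/259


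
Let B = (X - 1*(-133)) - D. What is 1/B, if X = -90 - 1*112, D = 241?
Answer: -1/310 ≈ -0.0032258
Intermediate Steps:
X = -202 (X = -90 - 112 = -202)
B = -310 (B = (-202 - 1*(-133)) - 1*241 = (-202 + 133) - 241 = -69 - 241 = -310)
1/B = 1/(-310) = -1/310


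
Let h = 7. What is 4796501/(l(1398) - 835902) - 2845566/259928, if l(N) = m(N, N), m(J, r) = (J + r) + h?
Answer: -1808691550481/108272878436 ≈ -16.705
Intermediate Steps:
m(J, r) = 7 + J + r (m(J, r) = (J + r) + 7 = 7 + J + r)
l(N) = 7 + 2*N (l(N) = 7 + N + N = 7 + 2*N)
4796501/(l(1398) - 835902) - 2845566/259928 = 4796501/((7 + 2*1398) - 835902) - 2845566/259928 = 4796501/((7 + 2796) - 835902) - 2845566*1/259928 = 4796501/(2803 - 835902) - 1422783/129964 = 4796501/(-833099) - 1422783/129964 = 4796501*(-1/833099) - 1422783/129964 = -4796501/833099 - 1422783/129964 = -1808691550481/108272878436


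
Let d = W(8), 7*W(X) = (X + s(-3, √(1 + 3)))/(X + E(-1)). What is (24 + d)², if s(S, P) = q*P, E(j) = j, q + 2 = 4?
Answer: 1411344/2401 ≈ 587.82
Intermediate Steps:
q = 2 (q = -2 + 4 = 2)
s(S, P) = 2*P
W(X) = (4 + X)/(7*(-1 + X)) (W(X) = ((X + 2*√(1 + 3))/(X - 1))/7 = ((X + 2*√4)/(-1 + X))/7 = ((X + 2*2)/(-1 + X))/7 = ((X + 4)/(-1 + X))/7 = ((4 + X)/(-1 + X))/7 = (4 + X)/(7*(-1 + X)))
d = 12/49 (d = (4 + 8)/(7*(-1 + 8)) = (⅐)*12/7 = (⅐)*(⅐)*12 = 12/49 ≈ 0.24490)
(24 + d)² = (24 + 12/49)² = (1188/49)² = 1411344/2401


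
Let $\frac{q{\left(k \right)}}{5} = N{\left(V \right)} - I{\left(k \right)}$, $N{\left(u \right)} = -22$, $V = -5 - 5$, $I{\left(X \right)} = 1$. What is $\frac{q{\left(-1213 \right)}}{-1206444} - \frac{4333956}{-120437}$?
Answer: $\frac{5228689062719}{145300496028} \approx 35.985$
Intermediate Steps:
$V = -10$
$q{\left(k \right)} = -115$ ($q{\left(k \right)} = 5 \left(-22 - 1\right) = 5 \left(-23\right) = -115$)
$\frac{q{\left(-1213 \right)}}{-1206444} - \frac{4333956}{-120437} = - \frac{115}{-1206444} - \frac{4333956}{-120437} = \left(-115\right) \left(- \frac{1}{1206444}\right) - - \frac{4333956}{120437} = \frac{115}{1206444} + \frac{4333956}{120437} = \frac{5228689062719}{145300496028}$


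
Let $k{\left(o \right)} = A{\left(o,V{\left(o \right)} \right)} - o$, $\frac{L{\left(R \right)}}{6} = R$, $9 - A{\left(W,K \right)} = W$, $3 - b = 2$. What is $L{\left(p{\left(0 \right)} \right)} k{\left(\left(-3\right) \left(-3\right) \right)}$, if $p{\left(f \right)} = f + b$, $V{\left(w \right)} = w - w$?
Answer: $-54$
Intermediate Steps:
$V{\left(w \right)} = 0$
$b = 1$ ($b = 3 - 2 = 1$)
$A{\left(W,K \right)} = 9 - W$
$p{\left(f \right)} = 1 + f$ ($p{\left(f \right)} = f + 1 = 1 + f$)
$L{\left(R \right)} = 6 R$
$k{\left(o \right)} = 9 - 2 o$ ($k{\left(o \right)} = \left(9 - o\right) - o = 9 - 2 o$)
$L{\left(p{\left(0 \right)} \right)} k{\left(\left(-3\right) \left(-3\right) \right)} = 6 \left(1 + 0\right) \left(9 - 2 \left(\left(-3\right) \left(-3\right)\right)\right) = 6 \cdot 1 \left(9 - 18\right) = 6 \left(9 - 18\right) = 6 \left(-9\right) = -54$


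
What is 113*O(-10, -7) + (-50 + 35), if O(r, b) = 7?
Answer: 776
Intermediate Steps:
113*O(-10, -7) + (-50 + 35) = 113*7 + (-50 + 35) = 791 - 15 = 776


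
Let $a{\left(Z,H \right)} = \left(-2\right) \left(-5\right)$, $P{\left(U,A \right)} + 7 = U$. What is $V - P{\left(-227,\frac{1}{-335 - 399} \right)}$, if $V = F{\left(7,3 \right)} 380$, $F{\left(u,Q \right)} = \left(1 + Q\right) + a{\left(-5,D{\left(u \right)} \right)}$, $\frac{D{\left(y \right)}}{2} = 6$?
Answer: $5554$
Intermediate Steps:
$D{\left(y \right)} = 12$ ($D{\left(y \right)} = 2 \cdot 6 = 12$)
$P{\left(U,A \right)} = -7 + U$
$a{\left(Z,H \right)} = 10$
$F{\left(u,Q \right)} = 11 + Q$ ($F{\left(u,Q \right)} = \left(1 + Q\right) + 10 = 11 + Q$)
$V = 5320$ ($V = \left(11 + 3\right) 380 = 14 \cdot 380 = 5320$)
$V - P{\left(-227,\frac{1}{-335 - 399} \right)} = 5320 - \left(-7 - 227\right) = 5320 - -234 = 5320 + 234 = 5554$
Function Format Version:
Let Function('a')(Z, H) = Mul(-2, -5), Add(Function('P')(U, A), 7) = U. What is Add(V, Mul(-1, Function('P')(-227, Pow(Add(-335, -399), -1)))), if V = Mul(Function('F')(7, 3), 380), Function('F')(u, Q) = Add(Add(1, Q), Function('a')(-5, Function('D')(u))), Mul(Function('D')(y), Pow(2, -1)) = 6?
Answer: 5554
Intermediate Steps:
Function('D')(y) = 12 (Function('D')(y) = Mul(2, 6) = 12)
Function('P')(U, A) = Add(-7, U)
Function('a')(Z, H) = 10
Function('F')(u, Q) = Add(11, Q) (Function('F')(u, Q) = Add(Add(1, Q), 10) = Add(11, Q))
V = 5320 (V = Mul(Add(11, 3), 380) = Mul(14, 380) = 5320)
Add(V, Mul(-1, Function('P')(-227, Pow(Add(-335, -399), -1)))) = Add(5320, Mul(-1, Add(-7, -227))) = Add(5320, Mul(-1, -234)) = Add(5320, 234) = 5554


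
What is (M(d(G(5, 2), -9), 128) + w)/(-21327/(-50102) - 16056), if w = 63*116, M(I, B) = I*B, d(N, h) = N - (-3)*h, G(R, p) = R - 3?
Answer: -205819016/804416385 ≈ -0.25586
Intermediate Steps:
G(R, p) = -3 + R
d(N, h) = N + 3*h
M(I, B) = B*I
w = 7308
(M(d(G(5, 2), -9), 128) + w)/(-21327/(-50102) - 16056) = (128*((-3 + 5) + 3*(-9)) + 7308)/(-21327/(-50102) - 16056) = (128*(2 - 27) + 7308)/(-21327*(-1/50102) - 16056) = (128*(-25) + 7308)/(21327/50102 - 16056) = (-3200 + 7308)/(-804416385/50102) = 4108*(-50102/804416385) = -205819016/804416385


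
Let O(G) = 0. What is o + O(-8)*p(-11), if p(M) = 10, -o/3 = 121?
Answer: -363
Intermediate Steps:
o = -363 (o = -3*121 = -363)
o + O(-8)*p(-11) = -363 + 0*10 = -363 + 0 = -363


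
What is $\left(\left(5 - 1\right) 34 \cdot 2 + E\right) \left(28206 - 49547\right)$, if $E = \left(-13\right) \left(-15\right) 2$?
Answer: $-14127742$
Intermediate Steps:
$E = 390$ ($E = 195 \cdot 2 = 390$)
$\left(\left(5 - 1\right) 34 \cdot 2 + E\right) \left(28206 - 49547\right) = \left(\left(5 - 1\right) 34 \cdot 2 + 390\right) \left(28206 - 49547\right) = \left(4 \cdot 34 \cdot 2 + 390\right) \left(-21341\right) = \left(136 \cdot 2 + 390\right) \left(-21341\right) = \left(272 + 390\right) \left(-21341\right) = 662 \left(-21341\right) = -14127742$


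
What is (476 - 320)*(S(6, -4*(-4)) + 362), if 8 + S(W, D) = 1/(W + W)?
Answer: 55237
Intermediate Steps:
S(W, D) = -8 + 1/(2*W) (S(W, D) = -8 + 1/(W + W) = -8 + 1/(2*W))
(476 - 320)*(S(6, -4*(-4)) + 362) = (476 - 320)*((-8 + (½)/6) + 362) = 156*((-8 + (½)*(⅙)) + 362) = 156*((-8 + 1/12) + 362) = 156*(-95/12 + 362) = 156*(4249/12) = 55237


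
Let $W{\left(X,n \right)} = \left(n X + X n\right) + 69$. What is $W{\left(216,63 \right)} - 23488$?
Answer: $3797$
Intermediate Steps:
$W{\left(X,n \right)} = 69 + 2 X n$ ($W{\left(X,n \right)} = \left(X n + X n\right) + 69 = 2 X n + 69 = 69 + 2 X n$)
$W{\left(216,63 \right)} - 23488 = \left(69 + 2 \cdot 216 \cdot 63\right) - 23488 = \left(69 + 27216\right) - 23488 = 27285 - 23488 = 3797$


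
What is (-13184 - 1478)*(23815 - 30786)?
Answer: 102208802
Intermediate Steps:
(-13184 - 1478)*(23815 - 30786) = -14662*(-6971) = 102208802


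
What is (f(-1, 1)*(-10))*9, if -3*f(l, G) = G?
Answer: 30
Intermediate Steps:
f(l, G) = -G/3
(f(-1, 1)*(-10))*9 = (-⅓*1*(-10))*9 = -⅓*(-10)*9 = (10/3)*9 = 30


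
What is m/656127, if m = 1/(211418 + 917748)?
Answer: 1/740876300082 ≈ 1.3498e-12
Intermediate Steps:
m = 1/1129166 ≈ 8.8561e-7
m/656127 = (1/1129166)/656127 = (1/1129166)*(1/656127) = 1/740876300082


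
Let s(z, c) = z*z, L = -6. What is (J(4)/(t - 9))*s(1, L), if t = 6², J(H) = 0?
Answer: 0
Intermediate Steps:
s(z, c) = z²
t = 36
(J(4)/(t - 9))*s(1, L) = (0/(36 - 9))*1² = (0/27)*1 = ((1/27)*0)*1 = 0*1 = 0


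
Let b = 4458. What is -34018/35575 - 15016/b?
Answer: -342923222/79296675 ≈ -4.3246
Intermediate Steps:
-34018/35575 - 15016/b = -34018/35575 - 15016/4458 = -34018*1/35575 - 15016*1/4458 = -34018/35575 - 7508/2229 = -342923222/79296675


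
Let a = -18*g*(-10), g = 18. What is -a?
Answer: -3240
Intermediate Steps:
a = 3240 (a = -18*18*(-10) = -324*(-10) = 3240)
-a = -1*3240 = -3240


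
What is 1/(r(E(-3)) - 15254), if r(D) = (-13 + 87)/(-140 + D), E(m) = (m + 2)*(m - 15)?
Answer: -61/930531 ≈ -6.5554e-5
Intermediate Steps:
E(m) = (-15 + m)*(2 + m) (E(m) = (2 + m)*(-15 + m) = (-15 + m)*(2 + m))
r(D) = 74/(-140 + D)
1/(r(E(-3)) - 15254) = 1/(74/(-140 + (-30 + (-3)² - 13*(-3))) - 15254) = 1/(74/(-140 + (-30 + 9 + 39)) - 15254) = 1/(74/(-140 + 18) - 15254) = 1/(74/(-122) - 15254) = 1/(74*(-1/122) - 15254) = 1/(-37/61 - 15254) = 1/(-930531/61) = -61/930531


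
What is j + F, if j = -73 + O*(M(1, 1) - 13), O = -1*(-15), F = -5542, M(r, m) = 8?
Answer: -5690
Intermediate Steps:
O = 15
j = -148 (j = -73 + 15*(8 - 13) = -73 + 15*(-5) = -73 - 75 = -148)
j + F = -148 - 5542 = -5690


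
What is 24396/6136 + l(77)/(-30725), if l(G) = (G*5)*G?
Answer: 28383269/9426430 ≈ 3.0110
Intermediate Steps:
l(G) = 5*G² (l(G) = (5*G)*G = 5*G²)
24396/6136 + l(77)/(-30725) = 24396/6136 + (5*77²)/(-30725) = 24396*(1/6136) + (5*5929)*(-1/30725) = 6099/1534 + 29645*(-1/30725) = 6099/1534 - 5929/6145 = 28383269/9426430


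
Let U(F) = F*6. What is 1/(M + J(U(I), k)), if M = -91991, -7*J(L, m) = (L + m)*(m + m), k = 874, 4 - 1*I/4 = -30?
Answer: -7/3598057 ≈ -1.9455e-6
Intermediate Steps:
I = 136 (I = 16 - 4*(-30) = 16 + 120 = 136)
U(F) = 6*F
J(L, m) = -2*m*(L + m)/7 (J(L, m) = -(L + m)*(m + m)/7 = -(L + m)*2*m/7 = -2*m*(L + m)/7)
1/(M + J(U(I), k)) = 1/(-91991 - 2/7*874*(6*136 + 874)) = 1/(-91991 - 2/7*874*(816 + 874)) = 1/(-91991 - 2/7*874*1690) = 1/(-91991 - 2954120/7) = 1/(-3598057/7) = -7/3598057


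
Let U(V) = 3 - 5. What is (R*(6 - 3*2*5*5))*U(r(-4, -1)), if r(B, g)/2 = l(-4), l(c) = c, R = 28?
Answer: 8064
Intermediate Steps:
r(B, g) = -8 (r(B, g) = 2*(-4) = -8)
U(V) = -2
(R*(6 - 3*2*5*5))*U(r(-4, -1)) = (28*(6 - 3*2*5*5))*(-2) = (28*(6 - 30*5))*(-2) = (28*(6 - 3*50))*(-2) = (28*(6 - 150))*(-2) = (28*(-144))*(-2) = -4032*(-2) = 8064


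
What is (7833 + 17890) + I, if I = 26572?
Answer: 52295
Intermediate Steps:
(7833 + 17890) + I = (7833 + 17890) + 26572 = 25723 + 26572 = 52295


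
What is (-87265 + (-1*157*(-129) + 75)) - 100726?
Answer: -167663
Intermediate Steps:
(-87265 + (-1*157*(-129) + 75)) - 100726 = (-87265 + (-157*(-129) + 75)) - 100726 = (-87265 + (20253 + 75)) - 100726 = (-87265 + 20328) - 100726 = -66937 - 100726 = -167663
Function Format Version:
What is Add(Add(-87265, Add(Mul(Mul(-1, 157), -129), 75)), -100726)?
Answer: -167663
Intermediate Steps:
Add(Add(-87265, Add(Mul(Mul(-1, 157), -129), 75)), -100726) = Add(Add(-87265, Add(Mul(-157, -129), 75)), -100726) = Add(Add(-87265, Add(20253, 75)), -100726) = Add(Add(-87265, 20328), -100726) = Add(-66937, -100726) = -167663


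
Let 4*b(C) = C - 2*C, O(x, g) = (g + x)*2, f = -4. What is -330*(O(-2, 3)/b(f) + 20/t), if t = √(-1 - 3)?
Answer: -660 + 3300*I ≈ -660.0 + 3300.0*I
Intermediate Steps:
t = 2*I (t = √(-4) = 2*I ≈ 2.0*I)
O(x, g) = 2*g + 2*x
b(C) = -C/4 (b(C) = (C - 2*C)/4 = (-C)/4 = -C/4)
-330*(O(-2, 3)/b(f) + 20/t) = -330*((2*3 + 2*(-2))/((-¼*(-4))) + 20/((2*I))) = -330*((6 - 4)/1 + 20*(-I/2)) = -330*(2*1 - 10*I) = -330*(2 - 10*I) = -660 + 3300*I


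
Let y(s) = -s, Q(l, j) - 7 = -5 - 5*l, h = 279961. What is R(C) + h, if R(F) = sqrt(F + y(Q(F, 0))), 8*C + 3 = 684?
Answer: 279961 + sqrt(2035)/2 ≈ 2.7998e+5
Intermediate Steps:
Q(l, j) = 2 - 5*l (Q(l, j) = 7 + (-5 - 5*l) = 2 - 5*l)
C = 681/8 (C = -3/8 + (1/8)*684 = -3/8 + 171/2 = 681/8 ≈ 85.125)
R(F) = sqrt(-2 + 6*F) (R(F) = sqrt(F - (2 - 5*F)) = sqrt(F + (-2 + 5*F)) = sqrt(-2 + 6*F))
R(C) + h = sqrt(-2 + 6*(681/8)) + 279961 = sqrt(-2 + 2043/4) + 279961 = sqrt(2035/4) + 279961 = sqrt(2035)/2 + 279961 = 279961 + sqrt(2035)/2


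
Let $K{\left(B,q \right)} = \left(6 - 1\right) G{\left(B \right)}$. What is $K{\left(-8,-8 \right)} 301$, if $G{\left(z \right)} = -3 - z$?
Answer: $7525$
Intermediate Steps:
$K{\left(B,q \right)} = -15 - 5 B$ ($K{\left(B,q \right)} = \left(6 - 1\right) \left(-3 - B\right) = 5 \left(-3 - B\right) = -15 - 5 B$)
$K{\left(-8,-8 \right)} 301 = \left(-15 - -40\right) 301 = \left(-15 + 40\right) 301 = 25 \cdot 301 = 7525$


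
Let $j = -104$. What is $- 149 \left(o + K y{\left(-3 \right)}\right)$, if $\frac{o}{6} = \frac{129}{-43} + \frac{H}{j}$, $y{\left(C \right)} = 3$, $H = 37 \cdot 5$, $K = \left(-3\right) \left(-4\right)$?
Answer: $- \frac{56769}{52} \approx -1091.7$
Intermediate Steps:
$K = 12$
$H = 185$
$o = - \frac{1491}{52}$ ($o = 6 \left(\frac{129}{-43} + \frac{185}{-104}\right) = 6 \left(129 \left(- \frac{1}{43}\right) + 185 \left(- \frac{1}{104}\right)\right) = 6 \left(-3 - \frac{185}{104}\right) = 6 \left(- \frac{497}{104}\right) = - \frac{1491}{52} \approx -28.673$)
$- 149 \left(o + K y{\left(-3 \right)}\right) = - 149 \left(- \frac{1491}{52} + 12 \cdot 3\right) = - 149 \left(- \frac{1491}{52} + 36\right) = \left(-149\right) \frac{381}{52} = - \frac{56769}{52}$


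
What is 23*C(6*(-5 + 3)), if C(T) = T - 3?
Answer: -345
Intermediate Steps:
C(T) = -3 + T
23*C(6*(-5 + 3)) = 23*(-3 + 6*(-5 + 3)) = 23*(-3 + 6*(-2)) = 23*(-3 - 12) = 23*(-15) = -345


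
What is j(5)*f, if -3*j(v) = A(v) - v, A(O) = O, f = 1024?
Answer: 0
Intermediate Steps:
j(v) = 0 (j(v) = -(v - v)/3 = -⅓*0 = 0)
j(5)*f = 0*1024 = 0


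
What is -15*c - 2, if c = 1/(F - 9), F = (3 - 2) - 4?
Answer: -3/4 ≈ -0.75000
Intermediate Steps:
F = -3 (F = 1 - 4 = -3)
c = -1/12 (c = 1/(-3 - 9) = 1/(-12) = -1/12 ≈ -0.083333)
-15*c - 2 = -15*(-1/12) - 2 = 5/4 - 2 = -3/4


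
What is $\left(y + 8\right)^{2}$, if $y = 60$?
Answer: $4624$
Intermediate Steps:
$\left(y + 8\right)^{2} = \left(60 + 8\right)^{2} = 68^{2} = 4624$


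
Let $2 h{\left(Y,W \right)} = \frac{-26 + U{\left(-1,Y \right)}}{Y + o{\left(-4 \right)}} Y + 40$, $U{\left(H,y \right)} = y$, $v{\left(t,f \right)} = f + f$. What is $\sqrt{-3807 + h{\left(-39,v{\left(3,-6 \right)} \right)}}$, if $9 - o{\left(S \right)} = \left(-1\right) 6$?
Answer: $\frac{i \sqrt{61437}}{4} \approx 61.966 i$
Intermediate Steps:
$o{\left(S \right)} = 15$ ($o{\left(S \right)} = 9 - \left(-1\right) 6 = 9 - -6 = 9 + 6 = 15$)
$v{\left(t,f \right)} = 2 f$
$h{\left(Y,W \right)} = 20 + \frac{Y \left(-26 + Y\right)}{2 \left(15 + Y\right)}$ ($h{\left(Y,W \right)} = \frac{\frac{-26 + Y}{Y + 15} Y + 40}{2} = \frac{\frac{-26 + Y}{15 + Y} Y + 40}{2} = \frac{\frac{Y \left(-26 + Y\right)}{15 + Y} + 40}{2} = \frac{40 + \frac{Y \left(-26 + Y\right)}{15 + Y}}{2} = 20 + \frac{Y \left(-26 + Y\right)}{2 \left(15 + Y\right)}$)
$\sqrt{-3807 + h{\left(-39,v{\left(3,-6 \right)} \right)}} = \sqrt{-3807 + \frac{600 + \left(-39\right)^{2} + 14 \left(-39\right)}{2 \left(15 - 39\right)}} = \sqrt{-3807 + \frac{600 + 1521 - 546}{2 \left(-24\right)}} = \sqrt{-3807 + \frac{1}{2} \left(- \frac{1}{24}\right) 1575} = \sqrt{-3807 - \frac{525}{16}} = \sqrt{- \frac{61437}{16}} = \frac{i \sqrt{61437}}{4}$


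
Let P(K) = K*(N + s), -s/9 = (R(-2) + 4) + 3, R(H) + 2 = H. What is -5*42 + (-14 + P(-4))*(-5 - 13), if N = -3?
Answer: -2118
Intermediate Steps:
R(H) = -2 + H
s = -27 (s = -9*(((-2 - 2) + 4) + 3) = -9*((-4 + 4) + 3) = -9*(0 + 3) = -9*3 = -27)
P(K) = -30*K (P(K) = K*(-3 - 27) = K*(-30) = -30*K)
-5*42 + (-14 + P(-4))*(-5 - 13) = -5*42 + (-14 - 30*(-4))*(-5 - 13) = -210 + (-14 + 120)*(-18) = -210 + 106*(-18) = -210 - 1908 = -2118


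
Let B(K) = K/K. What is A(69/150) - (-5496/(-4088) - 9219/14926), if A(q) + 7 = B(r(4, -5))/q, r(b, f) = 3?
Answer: -2218935/399602 ≈ -5.5529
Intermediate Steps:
B(K) = 1
A(q) = -7 + 1/q
A(69/150) - (-5496/(-4088) - 9219/14926) = (-7 + 1/(69/150)) - (-5496/(-4088) - 9219/14926) = (-7 + 1/(69*(1/150))) - (-5496*(-1/4088) - 9219*1/14926) = (-7 + 1/(23/50)) - (687/511 - 21/34) = (-7 + 50/23) - 1*12627/17374 = -111/23 - 12627/17374 = -2218935/399602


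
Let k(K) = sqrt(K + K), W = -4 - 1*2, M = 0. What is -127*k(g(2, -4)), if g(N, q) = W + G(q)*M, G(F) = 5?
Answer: -254*I*sqrt(3) ≈ -439.94*I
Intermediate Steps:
W = -6 (W = -4 - 2 = -6)
g(N, q) = -6 (g(N, q) = -6 + 5*0 = -6 + 0 = -6)
k(K) = sqrt(2)*sqrt(K) (k(K) = sqrt(2*K) = sqrt(2)*sqrt(K))
-127*k(g(2, -4)) = -127*sqrt(2)*sqrt(-6) = -127*sqrt(2)*I*sqrt(6) = -254*I*sqrt(3)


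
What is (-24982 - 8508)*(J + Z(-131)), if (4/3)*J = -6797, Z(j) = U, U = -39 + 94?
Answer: 337763395/2 ≈ 1.6888e+8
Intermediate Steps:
U = 55
Z(j) = 55
J = -20391/4 (J = (¾)*(-6797) = -20391/4 ≈ -5097.8)
(-24982 - 8508)*(J + Z(-131)) = (-24982 - 8508)*(-20391/4 + 55) = -33490*(-20171/4) = 337763395/2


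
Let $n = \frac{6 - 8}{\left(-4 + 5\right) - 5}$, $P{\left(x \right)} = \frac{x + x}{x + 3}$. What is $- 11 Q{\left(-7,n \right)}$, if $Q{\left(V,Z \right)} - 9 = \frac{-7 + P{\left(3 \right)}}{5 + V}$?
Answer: $-132$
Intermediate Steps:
$P{\left(x \right)} = \frac{2 x}{3 + x}$
$n = \frac{1}{2}$ ($n = - \frac{2}{1 - 5} = - \frac{2}{-4} = \left(-2\right) \left(- \frac{1}{4}\right) = \frac{1}{2} \approx 0.5$)
$Q{\left(V,Z \right)} = 9 - \frac{6}{5 + V}$ ($Q{\left(V,Z \right)} = 9 + \frac{-7 + 2 \cdot 3 \frac{1}{3 + 3}}{5 + V} = 9 + \frac{-7 + 2 \cdot 3 \cdot \frac{1}{6}}{5 + V} = 9 + \frac{-7 + 1}{5 + V} = 9 - \frac{6}{5 + V}$)
$- 11 Q{\left(-7,n \right)} = - 11 \frac{3 \left(13 + 3 \left(-7\right)\right)}{5 - 7} = - 11 \frac{3 \left(13 - 21\right)}{-2} = - 11 \cdot 3 \left(- \frac{1}{2}\right) \left(-8\right) = \left(-11\right) 12 = -132$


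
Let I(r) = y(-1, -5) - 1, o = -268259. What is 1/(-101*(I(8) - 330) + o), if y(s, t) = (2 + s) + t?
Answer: -1/234424 ≈ -4.2658e-6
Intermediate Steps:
y(s, t) = 2 + s + t
I(r) = -5 (I(r) = (2 - 1 - 5) - 1 = -4 - 1 = -5)
1/(-101*(I(8) - 330) + o) = 1/(-101*(-5 - 330) - 268259) = 1/(-101*(-335) - 268259) = 1/(33835 - 268259) = 1/(-234424) = -1/234424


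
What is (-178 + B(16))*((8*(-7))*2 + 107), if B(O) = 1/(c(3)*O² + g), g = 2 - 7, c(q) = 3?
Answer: 679065/763 ≈ 889.99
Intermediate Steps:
g = -5
B(O) = 1/(-5 + 3*O²) (B(O) = 1/(3*O² - 5) = 1/(-5 + 3*O²))
(-178 + B(16))*((8*(-7))*2 + 107) = (-178 + 1/(-5 + 3*16²))*((8*(-7))*2 + 107) = (-178 + 1/(-5 + 3*256))*(-56*2 + 107) = (-178 + 1/(-5 + 768))*(-112 + 107) = (-178 + 1/763)*(-5) = -135813/763*(-5) = 679065/763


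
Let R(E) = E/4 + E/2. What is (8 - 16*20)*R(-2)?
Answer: 468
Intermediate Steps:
R(E) = 3*E/4 (R(E) = E*(¼) + E*(½) = E/4 + E/2 = 3*E/4)
(8 - 16*20)*R(-2) = (8 - 16*20)*((¾)*(-2)) = (8 - 320)*(-3/2) = -312*(-3/2) = 468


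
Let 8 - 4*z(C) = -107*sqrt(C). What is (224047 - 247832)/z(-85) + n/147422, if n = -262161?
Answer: (-28051227*sqrt(85) + 14027826368*I)/(147422*(-8*I + 107*sqrt(85))) ≈ -2.5604 + 96.437*I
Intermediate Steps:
z(C) = 2 + 107*sqrt(C)/4 (z(C) = 2 - (-107)*sqrt(C)/4 = 2 + 107*sqrt(C)/4)
(224047 - 247832)/z(-85) + n/147422 = (224047 - 247832)/(2 + 107*sqrt(-85)/4) - 262161/147422 = -23785/(2 + 107*(I*sqrt(85))/4) - 262161*1/147422 = -23785/(2 + 107*I*sqrt(85)/4) - 262161/147422 = -262161/147422 - 23785/(2 + 107*I*sqrt(85)/4)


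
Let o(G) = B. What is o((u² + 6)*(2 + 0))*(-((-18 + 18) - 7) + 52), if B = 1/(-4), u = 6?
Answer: -59/4 ≈ -14.750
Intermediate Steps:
B = -¼ ≈ -0.25000
o(G) = -¼
o((u² + 6)*(2 + 0))*(-((-18 + 18) - 7) + 52) = -(-((-18 + 18) - 7) + 52)/4 = -(-(0 - 7) + 52)/4 = -(-1*(-7) + 52)/4 = -(7 + 52)/4 = -¼*59 = -59/4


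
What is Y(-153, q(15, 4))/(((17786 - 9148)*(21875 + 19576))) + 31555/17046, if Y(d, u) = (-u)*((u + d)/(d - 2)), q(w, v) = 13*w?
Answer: 8339285350039/4504878679914 ≈ 1.8512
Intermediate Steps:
Y(d, u) = -u*(d + u)/(-2 + d) (Y(d, u) = (-u)*((d + u)/(-2 + d)) = -u*(d + u)/(-2 + d))
Y(-153, q(15, 4))/(((17786 - 9148)*(21875 + 19576))) + 31555/17046 = (-13*15*(-153 + 13*15)/(-2 - 153))/(((17786 - 9148)*(21875 + 19576))) + 31555/17046 = (-1*195*(-153 + 195)/(-155))/((8638*41451)) + 31555*(1/17046) = -1*195*(-1/155)*42/358053738 + 31555/17046 = (1638/31)*(1/358053738) + 31555/17046 = 39/264277759 + 31555/17046 = 8339285350039/4504878679914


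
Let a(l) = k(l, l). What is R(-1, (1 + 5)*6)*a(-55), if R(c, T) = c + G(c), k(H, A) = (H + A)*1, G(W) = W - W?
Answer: 110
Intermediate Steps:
G(W) = 0
k(H, A) = A + H (k(H, A) = (A + H)*1 = A + H)
a(l) = 2*l (a(l) = l + l = 2*l)
R(c, T) = c (R(c, T) = c + 0 = c)
R(-1, (1 + 5)*6)*a(-55) = -2*(-55) = -1*(-110) = 110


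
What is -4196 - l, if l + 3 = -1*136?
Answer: -4057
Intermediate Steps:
l = -139 (l = -3 - 1*136 = -3 - 136 = -139)
-4196 - l = -4196 - 1*(-139) = -4196 + 139 = -4057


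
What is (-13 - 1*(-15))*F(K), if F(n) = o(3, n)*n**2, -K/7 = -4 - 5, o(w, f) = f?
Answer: 500094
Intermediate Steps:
K = 63 (K = -7*(-4 - 5) = -7*(-9) = 63)
F(n) = n**3 (F(n) = n*n**2 = n**3)
(-13 - 1*(-15))*F(K) = (-13 - 1*(-15))*63**3 = (-13 + 15)*250047 = 2*250047 = 500094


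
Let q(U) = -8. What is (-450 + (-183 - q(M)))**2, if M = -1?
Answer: 390625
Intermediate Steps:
(-450 + (-183 - q(M)))**2 = (-450 + (-183 - 1*(-8)))**2 = (-450 + (-183 + 8))**2 = (-450 - 175)**2 = (-625)**2 = 390625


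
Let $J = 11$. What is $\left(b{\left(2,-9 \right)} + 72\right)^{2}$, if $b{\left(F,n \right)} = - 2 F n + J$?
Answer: $14161$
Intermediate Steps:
$b{\left(F,n \right)} = 11 - 2 F n$ ($b{\left(F,n \right)} = - 2 F n + 11 = 11 - 2 F n$)
$\left(b{\left(2,-9 \right)} + 72\right)^{2} = \left(\left(11 - 4 \left(-9\right)\right) + 72\right)^{2} = \left(\left(11 + 36\right) + 72\right)^{2} = \left(47 + 72\right)^{2} = 119^{2} = 14161$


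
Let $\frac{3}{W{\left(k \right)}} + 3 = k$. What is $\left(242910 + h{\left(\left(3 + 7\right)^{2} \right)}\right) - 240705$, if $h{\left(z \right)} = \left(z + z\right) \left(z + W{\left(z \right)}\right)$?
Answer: $\frac{2154485}{97} \approx 22211.0$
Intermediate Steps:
$W{\left(k \right)} = \frac{3}{-3 + k}$
$h{\left(z \right)} = 2 z \left(z + \frac{3}{-3 + z}\right)$ ($h{\left(z \right)} = \left(z + z\right) \left(z + \frac{3}{-3 + z}\right) = 2 z \left(z + \frac{3}{-3 + z}\right)$)
$\left(242910 + h{\left(\left(3 + 7\right)^{2} \right)}\right) - 240705 = \left(242910 + \frac{2 \left(3 + 7\right)^{2} \left(3 + \left(3 + 7\right)^{2} \left(-3 + \left(3 + 7\right)^{2}\right)\right)}{-3 + \left(3 + 7\right)^{2}}\right) - 240705 = \left(242910 + \frac{2 \cdot 10^{2} \left(3 + 10^{2} \left(-3 + 10^{2}\right)\right)}{-3 + 10^{2}}\right) - 240705 = \left(242910 + 2 \cdot 100 \frac{1}{-3 + 100} \left(3 + 100 \left(-3 + 100\right)\right)\right) - 240705 = \left(242910 + 2 \cdot 100 \cdot \frac{1}{97} \left(3 + 100 \cdot 97\right)\right) - 240705 = \left(242910 + 2 \cdot 100 \cdot \frac{1}{97} \left(3 + 9700\right)\right) - 240705 = \left(242910 + 2 \cdot 100 \cdot \frac{1}{97} \cdot 9703\right) - 240705 = \left(242910 + \frac{1940600}{97}\right) - 240705 = \frac{25502870}{97} - 240705 = \frac{2154485}{97}$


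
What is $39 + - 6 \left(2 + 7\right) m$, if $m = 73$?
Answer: $-3903$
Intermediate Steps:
$39 + - 6 \left(2 + 7\right) m = 39 + - 6 \left(2 + 7\right) 73 = 39 + \left(-6\right) 9 \cdot 73 = 39 - 3942 = -3903$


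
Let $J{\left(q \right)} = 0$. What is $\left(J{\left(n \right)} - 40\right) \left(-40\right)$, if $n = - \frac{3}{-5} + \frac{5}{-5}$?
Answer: $1600$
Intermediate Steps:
$n = - \frac{2}{5}$ ($n = \left(-3\right) \left(- \frac{1}{5}\right) + 5 \left(- \frac{1}{5}\right) = \frac{3}{5} - 1 = - \frac{2}{5} \approx -0.4$)
$\left(J{\left(n \right)} - 40\right) \left(-40\right) = \left(0 - 40\right) \left(-40\right) = \left(-40\right) \left(-40\right) = 1600$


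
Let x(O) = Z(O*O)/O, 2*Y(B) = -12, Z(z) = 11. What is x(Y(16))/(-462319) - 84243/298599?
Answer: -7081198561/25099634742 ≈ -0.28212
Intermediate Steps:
Y(B) = -6 (Y(B) = (1/2)*(-12) = -6)
x(O) = 11/O
x(Y(16))/(-462319) - 84243/298599 = (11/(-6))/(-462319) - 84243/298599 = (11*(-1/6))*(-1/462319) - 84243*1/298599 = -11/6*(-1/462319) - 28081/99533 = 1/252174 - 28081/99533 = -7081198561/25099634742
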